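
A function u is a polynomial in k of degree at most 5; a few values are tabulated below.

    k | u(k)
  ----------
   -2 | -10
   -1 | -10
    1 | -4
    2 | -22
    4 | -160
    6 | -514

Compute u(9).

-1660

Write u(k) = ak^5 + bk^4 + ck³ + dk² + ek + p; the 6 given values yield a linear system in the 6 coefficients.
Solving, the top 2 coefficients vanish, and u(k) = -2k³ - 3k² + 5k - 4.
Then u(9) = -1660.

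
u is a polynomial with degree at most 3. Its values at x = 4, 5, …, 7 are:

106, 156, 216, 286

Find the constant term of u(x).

6

First differences: 50, 60, 70. Second differences: 10, 10.
Level-2 differences are constant, so u has degree 2.
Fitting a degree-2 polynomial gives u(x) = 5x² + 5x + 6.
The constant term is u(0) = 6.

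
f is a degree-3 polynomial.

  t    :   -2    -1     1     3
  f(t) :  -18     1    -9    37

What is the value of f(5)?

Write f(t) = at³ + bt² + ct + d; the 4 given values yield a linear system in the 4 coefficients.
Solving, f(t) = 3t³ - 2t² - 8t - 2.
Then f(5) = 283.

283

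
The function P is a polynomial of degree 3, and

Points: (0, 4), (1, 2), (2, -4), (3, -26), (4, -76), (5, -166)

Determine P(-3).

106

First differences: -2, -6, -22, -50, -90. Second differences: -4, -16, -28, -40. Third differences: -12, -12, -12.
Level-3 differences are constant, so P has degree 3.
Fitting a degree-3 polynomial gives P(x) = -2x³ + 4x² - 4x + 4.
Then P(-3) = 106.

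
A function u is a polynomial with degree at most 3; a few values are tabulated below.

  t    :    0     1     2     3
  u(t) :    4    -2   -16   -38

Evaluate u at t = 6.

Write u(t) = at³ + bt² + ct + d; the 4 given values yield a linear system in the 4 coefficients.
Solving, the leading coefficient vanishes, and u(t) = -4t² - 2t + 4.
Then u(6) = -152.

-152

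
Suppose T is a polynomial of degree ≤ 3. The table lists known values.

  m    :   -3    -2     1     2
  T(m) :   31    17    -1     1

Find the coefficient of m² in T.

2

Write T(m) = am³ + bm² + cm + d; the 4 given values yield a linear system in the 4 coefficients.
Solving, the leading coefficient vanishes, and T(m) = 2m² - 4m + 1.
The coefficient of m² is 2.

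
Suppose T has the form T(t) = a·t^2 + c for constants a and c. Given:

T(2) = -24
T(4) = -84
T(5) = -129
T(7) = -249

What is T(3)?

-49

From T(2) = -24 and T(4) = -84: 4a + c = -24 and 16a + c = -84.
Subtracting: 12a = -60, so a = -5; then c = -24 − (-5)·4 = -4.
So T(t) = -5t² − 4, and T(3) = -49.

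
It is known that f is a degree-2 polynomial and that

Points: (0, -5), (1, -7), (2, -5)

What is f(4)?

Write f(x) = ax² + bx + c; the 3 given values yield a linear system in the 3 coefficients.
Solving, f(x) = 2x² - 4x - 5.
Then f(4) = 11.

11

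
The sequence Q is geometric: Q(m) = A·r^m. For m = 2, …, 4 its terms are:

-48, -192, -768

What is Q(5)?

-3072

Consecutive ratio: -192/(-48) = 4, and -768/(-192) = 4, so r = 4.
Then A·4^2 = -48 gives A = -3, and Q(m) = -3·4^m.
Q(5) = -3·4^5 = -3072.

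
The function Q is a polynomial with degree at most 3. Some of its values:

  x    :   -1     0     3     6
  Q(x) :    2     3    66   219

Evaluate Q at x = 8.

371

Write Q(x) = ax³ + bx² + cx + d; the 4 given values yield a linear system in the 4 coefficients.
Solving, the leading coefficient vanishes, and Q(x) = 5x² + 6x + 3.
Then Q(8) = 371.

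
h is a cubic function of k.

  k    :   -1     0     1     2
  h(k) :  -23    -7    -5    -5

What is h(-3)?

Write h(k) = ak³ + bk² + ck + d; the 4 given values yield a linear system in the 4 coefficients.
Solving, h(k) = 2k³ - 7k² + 7k - 7.
Then h(-3) = -145.

-145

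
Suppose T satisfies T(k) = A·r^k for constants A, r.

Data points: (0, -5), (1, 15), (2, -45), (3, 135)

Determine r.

-3

Consecutive ratio: 15/(-5) = -3, and -45/15 = -3, so r = -3.
Then A·(-3)^0 = -5 gives A = -5, and T(k) = -5·(-3)^k.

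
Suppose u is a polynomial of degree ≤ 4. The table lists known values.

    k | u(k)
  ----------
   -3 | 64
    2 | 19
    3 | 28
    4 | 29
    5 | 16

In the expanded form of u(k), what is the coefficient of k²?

5

Write u(k) = ak^4 + bk³ + ck² + dk + e; the 5 given values yield a linear system in the 5 coefficients.
Solving, the leading coefficient vanishes, and u(k) = -k³ + 5k² + 3k + 1.
The coefficient of k² is 5.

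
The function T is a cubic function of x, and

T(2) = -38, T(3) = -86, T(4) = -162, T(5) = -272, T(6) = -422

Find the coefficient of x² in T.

First differences: -48, -76, -110, -150. Second differences: -28, -34, -40. Third differences: -6, -6.
Level-3 differences are constant, so T has degree 3.
Fitting a degree-3 polynomial gives T(x) = -x³ - 5x² - 4x - 2.
The coefficient of x² is -5.

-5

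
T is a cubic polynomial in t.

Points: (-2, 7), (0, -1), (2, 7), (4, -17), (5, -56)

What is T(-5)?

Write T(t) = at³ + bt² + ct + d; the 5 given values yield a linear system in the 4 coefficients.
Solving, T(t) = -t³ + 2t² + 4t - 1.
Then T(-5) = 154.

154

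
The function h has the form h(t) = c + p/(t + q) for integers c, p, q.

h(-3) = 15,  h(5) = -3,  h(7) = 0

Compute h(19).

4

(h(t) − c)(t + q) = p for each data point; the three points give a linear system in c and q, then p follows.
Solving: c = 6, q = -1, p = -36, so h(t) = 6 − 36/(t − 1).
Then h(19) = 6 − 36/18 = 4.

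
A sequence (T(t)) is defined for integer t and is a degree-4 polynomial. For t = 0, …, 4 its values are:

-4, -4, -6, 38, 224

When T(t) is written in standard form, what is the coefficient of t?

Write T(t) = at^4 + bt³ + ct² + dt + e; the 5 given values yield a linear system in the 5 coefficients.
Solving, T(t) = 2t^4 - 4t³ - 3t² + 5t - 4.
The coefficient of t is 5.

5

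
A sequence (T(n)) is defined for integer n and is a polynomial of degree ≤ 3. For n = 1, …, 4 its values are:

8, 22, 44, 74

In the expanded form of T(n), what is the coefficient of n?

First differences: 14, 22, 30. Second differences: 8, 8.
Level-2 differences are constant, so T has degree 2.
Fitting a degree-2 polynomial gives T(n) = 4n² + 2n + 2.
The coefficient of n is 2.

2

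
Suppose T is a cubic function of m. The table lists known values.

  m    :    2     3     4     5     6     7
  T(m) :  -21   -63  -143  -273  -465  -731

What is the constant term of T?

-3

First differences: -42, -80, -130, -192, -266. Second differences: -38, -50, -62, -74. Third differences: -12, -12, -12.
Level-3 differences are constant, so T has degree 3.
Fitting a degree-3 polynomial gives T(m) = -2m³ - m² + m - 3.
The constant term is T(0) = -3.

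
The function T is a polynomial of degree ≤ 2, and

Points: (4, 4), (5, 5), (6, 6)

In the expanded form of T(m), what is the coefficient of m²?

0

First differences: 1, 1.
Level-1 differences are constant, so T has degree 1.
Fitting a degree-1 polynomial gives T(m) = m.
The coefficient of m² is 0.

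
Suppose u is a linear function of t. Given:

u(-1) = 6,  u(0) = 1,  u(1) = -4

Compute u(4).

-19

First differences: -5, -5.
Level-1 differences are constant, so u has degree 1.
Fitting a degree-1 polynomial gives u(t) = -5t + 1.
Then u(4) = -19.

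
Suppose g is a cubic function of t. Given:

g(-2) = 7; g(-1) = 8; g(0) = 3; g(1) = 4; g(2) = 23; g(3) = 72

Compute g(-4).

-61

First differences: 1, -5, 1, 19, 49. Second differences: -6, 6, 18, 30. Third differences: 12, 12, 12.
Level-3 differences are constant, so g has degree 3.
Fitting a degree-3 polynomial gives g(t) = 2t³ + 3t² - 4t + 3.
Then g(-4) = -61.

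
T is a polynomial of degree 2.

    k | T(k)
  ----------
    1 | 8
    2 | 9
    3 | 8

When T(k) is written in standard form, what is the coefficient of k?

Write T(k) = ak² + bk + c; the 3 given values yield a linear system in the 3 coefficients.
Solving, T(k) = -k² + 4k + 5.
The coefficient of k is 4.

4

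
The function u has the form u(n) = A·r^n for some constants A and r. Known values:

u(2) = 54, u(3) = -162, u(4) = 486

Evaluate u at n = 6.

4374

Consecutive ratio: -162/54 = -3, and 486/(-162) = -3, so r = -3.
Then A·(-3)^2 = 54 gives A = 6, and u(n) = 6·(-3)^n.
u(6) = 6·(-3)^6 = 4374.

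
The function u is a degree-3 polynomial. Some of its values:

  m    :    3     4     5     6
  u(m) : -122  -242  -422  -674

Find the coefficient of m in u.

-4

Write u(m) = am³ + bm² + cm + d; the 4 given values yield a linear system in the 4 coefficients.
Solving, u(m) = -2m³ - 6m² - 4m - 2.
The coefficient of m is -4.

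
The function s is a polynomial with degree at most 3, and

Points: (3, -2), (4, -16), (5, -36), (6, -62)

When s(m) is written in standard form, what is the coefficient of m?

First differences: -14, -20, -26. Second differences: -6, -6.
Level-2 differences are constant, so s has degree 2.
Fitting a degree-2 polynomial gives s(m) = -3m² + 7m + 4.
The coefficient of m is 7.

7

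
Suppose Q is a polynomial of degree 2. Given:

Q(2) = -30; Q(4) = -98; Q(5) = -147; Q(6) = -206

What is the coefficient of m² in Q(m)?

-5

Write Q(m) = am² + bm + c; the 4 given values yield a linear system in the 3 coefficients.
Solving, Q(m) = -5m² - 4m - 2.
The coefficient of m² is -5.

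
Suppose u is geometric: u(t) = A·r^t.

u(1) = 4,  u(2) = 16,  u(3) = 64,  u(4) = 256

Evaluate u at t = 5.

1024

Consecutive ratio: 16/4 = 4, and 64/16 = 4, so r = 4.
Then A·4^1 = 4 gives A = 1, and u(t) = 1·4^t.
u(5) = 1·4^5 = 1024.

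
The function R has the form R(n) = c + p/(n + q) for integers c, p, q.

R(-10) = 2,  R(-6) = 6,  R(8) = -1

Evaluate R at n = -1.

(R(n) − c)(n + q) = p for each data point; the three points give a linear system in c and q, then p follows.
Solving: c = 0, q = 4, p = -12, so R(n) = -12/(n + 4).
Then R(-1) = 0 − 12/3 = -4.

-4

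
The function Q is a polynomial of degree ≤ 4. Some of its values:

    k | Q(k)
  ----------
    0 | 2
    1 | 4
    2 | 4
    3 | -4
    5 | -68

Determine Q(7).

-236

Write Q(k) = ak^4 + bk³ + ck² + dk + e; the 5 given values yield a linear system in the 5 coefficients.
Solving, the leading coefficient vanishes, and Q(k) = -k³ + 2k² + k + 2.
Then Q(7) = -236.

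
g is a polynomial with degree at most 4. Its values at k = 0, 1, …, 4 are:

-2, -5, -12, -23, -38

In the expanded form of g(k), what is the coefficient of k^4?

0

Write g(k) = ak^4 + bk³ + ck² + dk + e; the 5 given values yield a linear system in the 5 coefficients.
Solving, the top 2 coefficients vanish, and g(k) = -2k² - k - 2.
The coefficient of k^4 is 0.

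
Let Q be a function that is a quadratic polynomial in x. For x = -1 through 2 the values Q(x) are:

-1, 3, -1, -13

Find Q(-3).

-33

First differences: 4, -4, -12. Second differences: -8, -8.
Level-2 differences are constant, so Q has degree 2.
Fitting a degree-2 polynomial gives Q(x) = -4x² + 3.
Then Q(-3) = -33.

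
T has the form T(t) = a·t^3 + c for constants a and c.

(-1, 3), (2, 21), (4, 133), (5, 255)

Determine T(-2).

From T(-1) = 3 and T(2) = 21: -1a + c = 3 and 8a + c = 21.
Subtracting: 9a = 18, so a = 2; then c = 3 − 2·(-1) = 5.
So T(t) = 2t³ + 5, and T(-2) = -11.

-11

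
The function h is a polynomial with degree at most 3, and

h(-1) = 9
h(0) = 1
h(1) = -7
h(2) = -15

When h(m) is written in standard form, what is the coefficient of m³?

First differences: -8, -8, -8.
Level-1 differences are constant, so h has degree 1.
Fitting a degree-1 polynomial gives h(m) = -8m + 1.
The coefficient of m³ is 0.

0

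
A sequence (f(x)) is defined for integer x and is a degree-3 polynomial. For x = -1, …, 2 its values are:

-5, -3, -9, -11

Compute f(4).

45

Write f(x) = ax³ + bx² + cx + d; the 4 given values yield a linear system in the 4 coefficients.
Solving, f(x) = 2x³ - 4x² - 4x - 3.
Then f(4) = 45.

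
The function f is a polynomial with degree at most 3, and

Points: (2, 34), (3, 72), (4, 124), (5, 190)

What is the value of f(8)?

First differences: 38, 52, 66. Second differences: 14, 14.
Level-2 differences are constant, so f has degree 2.
Fitting a degree-2 polynomial gives f(m) = 7m² + 3m.
Then f(8) = 472.

472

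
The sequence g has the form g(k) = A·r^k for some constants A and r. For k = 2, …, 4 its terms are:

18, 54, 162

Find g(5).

Consecutive ratio: 54/18 = 3, and 162/54 = 3, so r = 3.
Then A·3^2 = 18 gives A = 2, and g(k) = 2·3^k.
g(5) = 2·3^5 = 486.

486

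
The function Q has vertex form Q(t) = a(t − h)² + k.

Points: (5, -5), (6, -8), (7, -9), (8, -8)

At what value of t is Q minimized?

First differences -3, -1, 1; second difference 2 = 2a, so a = 1.
Expanding, the t-coefficient is −2ah = -2h; matching it to the data gives h = 7, and then k = -9.
So Q(t) = 1(t − 7)² − 9.
Hence h = 7.

7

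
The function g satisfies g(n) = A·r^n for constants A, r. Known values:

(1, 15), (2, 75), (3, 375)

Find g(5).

Consecutive ratio: 75/15 = 5, and 375/75 = 5, so r = 5.
Then A·5^1 = 15 gives A = 3, and g(n) = 3·5^n.
g(5) = 3·5^5 = 9375.

9375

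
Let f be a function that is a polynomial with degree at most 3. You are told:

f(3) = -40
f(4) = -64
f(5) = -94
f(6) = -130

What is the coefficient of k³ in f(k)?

Write f(k) = ak³ + bk² + ck + d; the 4 given values yield a linear system in the 4 coefficients.
Solving, the leading coefficient vanishes, and f(k) = -3k² - 3k - 4.
The coefficient of k³ is 0.

0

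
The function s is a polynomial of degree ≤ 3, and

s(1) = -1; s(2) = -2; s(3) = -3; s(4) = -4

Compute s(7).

-7

Write s(x) = ax³ + bx² + cx + d; the 4 given values yield a linear system in the 4 coefficients.
Solving, the top 2 coefficients vanish, and s(x) = -x.
Then s(7) = -7.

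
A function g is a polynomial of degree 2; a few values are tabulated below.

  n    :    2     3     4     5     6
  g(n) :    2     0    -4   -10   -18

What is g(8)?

-40

Write g(n) = an² + bn + c; the 5 given values yield a linear system in the 3 coefficients.
Solving, g(n) = -n² + 3n.
Then g(8) = -40.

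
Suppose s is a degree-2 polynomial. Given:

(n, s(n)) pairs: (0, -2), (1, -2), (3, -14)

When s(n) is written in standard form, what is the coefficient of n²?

Write s(n) = an² + bn + c; the 3 given values yield a linear system in the 3 coefficients.
Solving, s(n) = -2n² + 2n - 2.
The coefficient of n² is -2.

-2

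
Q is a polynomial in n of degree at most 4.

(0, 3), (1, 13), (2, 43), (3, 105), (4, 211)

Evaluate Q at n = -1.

First differences: 10, 30, 62, 106. Second differences: 20, 32, 44. Third differences: 12, 12.
Level-3 differences are constant, so Q has degree 3.
Fitting a degree-3 polynomial gives Q(n) = 2n³ + 4n² + 4n + 3.
Then Q(-1) = 1.

1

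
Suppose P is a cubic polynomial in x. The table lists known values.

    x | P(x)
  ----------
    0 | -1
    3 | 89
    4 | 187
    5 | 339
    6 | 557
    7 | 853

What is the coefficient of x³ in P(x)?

Write P(x) = ax³ + bx² + cx + d; the 6 given values yield a linear system in the 4 coefficients.
Solving, P(x) = 2x³ + 3x² + 3x - 1.
The coefficient of x³ is 2.

2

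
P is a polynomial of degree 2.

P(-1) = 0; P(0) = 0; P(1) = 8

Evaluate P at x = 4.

80

Write P(x) = ax² + bx + c; the 3 given values yield a linear system in the 3 coefficients.
Solving, P(x) = 4x² + 4x.
Then P(4) = 80.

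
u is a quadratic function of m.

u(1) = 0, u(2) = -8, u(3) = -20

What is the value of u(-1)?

4

Write u(m) = am² + bm + c; the 3 given values yield a linear system in the 3 coefficients.
Solving, u(m) = -2m² - 2m + 4.
Then u(-1) = 4.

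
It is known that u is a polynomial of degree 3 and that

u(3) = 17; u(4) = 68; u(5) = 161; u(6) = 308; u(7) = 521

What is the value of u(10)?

First differences: 51, 93, 147, 213. Second differences: 42, 54, 66. Third differences: 12, 12.
Level-3 differences are constant, so u has degree 3.
Fitting a degree-3 polynomial gives u(x) = 2x³ - 3x² - 2x - 4.
Then u(10) = 1676.

1676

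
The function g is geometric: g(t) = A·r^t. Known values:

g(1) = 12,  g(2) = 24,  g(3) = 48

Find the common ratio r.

Consecutive ratio: 24/12 = 2, and 48/24 = 2, so r = 2.
Then A·2^1 = 12 gives A = 6, and g(t) = 6·2^t.

2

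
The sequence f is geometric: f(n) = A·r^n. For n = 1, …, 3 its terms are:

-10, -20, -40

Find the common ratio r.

Consecutive ratio: -20/(-10) = 2, and -40/(-20) = 2, so r = 2.
Then A·2^1 = -10 gives A = -5, and f(n) = -5·2^n.

2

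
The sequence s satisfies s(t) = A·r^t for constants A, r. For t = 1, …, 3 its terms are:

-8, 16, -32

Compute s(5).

-128

Consecutive ratio: 16/(-8) = -2, and -32/16 = -2, so r = -2.
Then A·(-2)^1 = -8 gives A = 4, and s(t) = 4·(-2)^t.
s(5) = 4·(-2)^5 = -128.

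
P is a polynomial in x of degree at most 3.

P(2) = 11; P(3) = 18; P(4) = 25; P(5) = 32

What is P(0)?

First differences: 7, 7, 7.
Level-1 differences are constant, so P has degree 1.
Fitting a degree-1 polynomial gives P(x) = 7x - 3.
Then P(0) = -3.

-3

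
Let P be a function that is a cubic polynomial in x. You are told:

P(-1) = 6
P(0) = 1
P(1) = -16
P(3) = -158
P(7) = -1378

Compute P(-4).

129

Write P(x) = ax³ + bx² + cx + d; the 5 given values yield a linear system in the 4 coefficients.
Solving, P(x) = -3x³ - 6x² - 8x + 1.
Then P(-4) = 129.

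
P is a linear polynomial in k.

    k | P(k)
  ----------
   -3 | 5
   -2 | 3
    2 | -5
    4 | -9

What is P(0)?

-1

Write P(k) = ak + b; the 4 given values yield a linear system in the 2 coefficients.
Solving, P(k) = -2k - 1.
The constant term is P(0) = -1.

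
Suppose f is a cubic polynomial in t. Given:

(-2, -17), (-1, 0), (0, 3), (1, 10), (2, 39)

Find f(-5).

-332

Write f(t) = at³ + bt² + ct + d; the 5 given values yield a linear system in the 4 coefficients.
Solving, f(t) = 3t³ + 2t² + 2t + 3.
Then f(-5) = -332.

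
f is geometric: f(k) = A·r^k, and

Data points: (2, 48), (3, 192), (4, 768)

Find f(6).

Consecutive ratio: 192/48 = 4, and 768/192 = 4, so r = 4.
Then A·4^2 = 48 gives A = 3, and f(k) = 3·4^k.
f(6) = 3·4^6 = 12288.

12288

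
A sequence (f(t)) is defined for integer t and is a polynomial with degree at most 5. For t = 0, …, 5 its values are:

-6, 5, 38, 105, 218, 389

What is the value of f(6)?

First differences: 11, 33, 67, 113, 171. Second differences: 22, 34, 46, 58. Third differences: 12, 12, 12.
Level-3 differences are constant, so f has degree 3.
Fitting a degree-3 polynomial gives f(t) = 2t³ + 5t² + 4t - 6.
Then f(6) = 630.

630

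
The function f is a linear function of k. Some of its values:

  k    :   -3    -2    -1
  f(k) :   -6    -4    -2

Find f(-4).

-8

Write f(k) = ak + b; the 3 given values yield a linear system in the 2 coefficients.
Solving, f(k) = 2k.
Then f(-4) = -8.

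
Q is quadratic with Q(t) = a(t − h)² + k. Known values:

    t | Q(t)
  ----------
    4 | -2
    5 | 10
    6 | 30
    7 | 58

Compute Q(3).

First differences 12, 20, 28; second difference 8 = 2a, so a = 4.
Expanding, the t-coefficient is −2ah = -8h; matching it to the data gives h = 3, and then k = -6.
So Q(t) = 4(t − 3)² − 6.
Q(3) = 4·0² − 6 = -6.

-6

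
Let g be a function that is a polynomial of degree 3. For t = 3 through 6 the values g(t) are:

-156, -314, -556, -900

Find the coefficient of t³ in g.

-3

Write g(t) = at³ + bt² + ct + d; the 4 given values yield a linear system in the 4 coefficients.
Solving, g(t) = -3t³ - 6t² - 5t - 6.
The coefficient of t³ is -3.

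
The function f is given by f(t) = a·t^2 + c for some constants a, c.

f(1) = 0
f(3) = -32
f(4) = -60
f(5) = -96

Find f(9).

From f(1) = 0 and f(3) = -32: 1a + c = 0 and 9a + c = -32.
Subtracting: 8a = -32, so a = -4; then c = 0 − (-4)·1 = 4.
So f(t) = -4t² + 4, and f(9) = -320.

-320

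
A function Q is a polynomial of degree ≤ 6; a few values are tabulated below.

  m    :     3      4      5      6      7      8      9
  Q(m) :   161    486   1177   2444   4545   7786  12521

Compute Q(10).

19152

First differences: 325, 691, 1267, 2101, 3241, 4735. Second differences: 366, 576, 834, 1140, 1494. Third differences: 210, 258, 306, 354. Fourth differences: 48, 48, 48.
Level-4 differences are constant, so Q has degree 4.
Extending the table by one column gives the next first difference 6631, so Q(10) = 12521 + 6631 = 19152.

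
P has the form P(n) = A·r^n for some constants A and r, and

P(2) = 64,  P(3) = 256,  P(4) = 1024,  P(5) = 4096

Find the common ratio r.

4

Consecutive ratio: 256/64 = 4, and 1024/256 = 4, so r = 4.
Then A·4^2 = 64 gives A = 4, and P(n) = 4·4^n.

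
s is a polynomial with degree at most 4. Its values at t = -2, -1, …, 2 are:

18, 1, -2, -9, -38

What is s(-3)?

67

First differences: -17, -3, -7, -29. Second differences: 14, -4, -22. Third differences: -18, -18.
Level-3 differences are constant, so s has degree 3.
Fitting a degree-3 polynomial gives s(t) = -3t³ - 2t² - 2t - 2.
Then s(-3) = 67.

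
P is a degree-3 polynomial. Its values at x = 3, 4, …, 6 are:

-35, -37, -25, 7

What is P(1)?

Write P(x) = ax³ + bx² + cx + d; the 4 given values yield a linear system in the 4 coefficients.
Solving, P(x) = x³ - 5x² - 4x - 5.
Then P(1) = -13.

-13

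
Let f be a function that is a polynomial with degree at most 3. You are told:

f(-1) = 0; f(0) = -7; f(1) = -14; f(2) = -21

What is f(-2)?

7

First differences: -7, -7, -7.
Level-1 differences are constant, so f has degree 1.
Fitting a degree-1 polynomial gives f(t) = -7t - 7.
Then f(-2) = 7.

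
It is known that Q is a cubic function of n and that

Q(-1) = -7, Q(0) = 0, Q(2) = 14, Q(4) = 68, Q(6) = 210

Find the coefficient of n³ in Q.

Write Q(n) = an³ + bn² + cn + d; the 5 given values yield a linear system in the 4 coefficients.
Solving, Q(n) = n³ - n² + 5n.
The coefficient of n³ is 1.

1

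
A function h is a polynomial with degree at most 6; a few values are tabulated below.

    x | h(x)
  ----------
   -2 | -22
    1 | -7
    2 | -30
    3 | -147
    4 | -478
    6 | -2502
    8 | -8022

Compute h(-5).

-1171

Write h(x) = ax^6 + bx^5 + cx^4 + dx³ + ex² + px + q; the 7 given values yield a linear system in the 7 coefficients.
Solving, the top 2 coefficients vanish, and h(x) = -2x^4 + 3x² - 2x - 6.
Then h(-5) = -1171.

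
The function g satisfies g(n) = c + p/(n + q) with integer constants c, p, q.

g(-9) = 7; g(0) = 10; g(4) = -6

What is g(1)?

(g(n) − c)(n + q) = p for each data point; the three points give a linear system in c and q, then p follows.
Solving: c = 6, q = -3, p = -12, so g(n) = 6 − 12/(n − 3).
Then g(1) = 6 − 12/(-2) = 12.

12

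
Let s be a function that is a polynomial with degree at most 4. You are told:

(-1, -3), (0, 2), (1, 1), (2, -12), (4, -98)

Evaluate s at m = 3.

-43

Write s(m) = am^4 + bm³ + cm² + dm + e; the 5 given values yield a linear system in the 5 coefficients.
Solving, the leading coefficient vanishes, and s(m) = -m³ - 3m² + 3m + 2.
Then s(3) = -43.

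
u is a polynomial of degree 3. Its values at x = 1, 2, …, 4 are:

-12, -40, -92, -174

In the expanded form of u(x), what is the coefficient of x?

Write u(x) = ax³ + bx² + cx + d; the 4 given values yield a linear system in the 4 coefficients.
Solving, u(x) = -x³ - 6x² - 3x - 2.
The coefficient of x is -3.

-3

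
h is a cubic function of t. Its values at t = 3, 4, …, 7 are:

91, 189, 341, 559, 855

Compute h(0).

1

First differences: 98, 152, 218, 296. Second differences: 54, 66, 78. Third differences: 12, 12.
Level-3 differences are constant, so h has degree 3.
Fitting a degree-3 polynomial gives h(t) = 2t³ + 3t² + 3t + 1.
Then h(0) = 1.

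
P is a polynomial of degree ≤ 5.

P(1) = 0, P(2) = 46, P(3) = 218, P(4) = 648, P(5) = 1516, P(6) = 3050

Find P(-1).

First differences: 46, 172, 430, 868, 1534. Second differences: 126, 258, 438, 666. Third differences: 132, 180, 228. Fourth differences: 48, 48.
Level-4 differences are constant, so P has degree 4.
Fitting a degree-4 polynomial gives P(m) = 2m^4 + 2m³ + m² - m - 4.
Then P(-1) = -2.

-2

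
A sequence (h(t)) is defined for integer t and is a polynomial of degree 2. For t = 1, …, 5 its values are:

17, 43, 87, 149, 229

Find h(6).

Write h(t) = at² + bt + c; the 5 given values yield a linear system in the 3 coefficients.
Solving, h(t) = 9t² - t + 9.
Then h(6) = 327.

327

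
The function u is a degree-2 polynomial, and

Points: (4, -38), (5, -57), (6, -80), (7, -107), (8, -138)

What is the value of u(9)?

Write u(t) = at² + bt + c; the 5 given values yield a linear system in the 3 coefficients.
Solving, u(t) = -2t² - t - 2.
Then u(9) = -173.

-173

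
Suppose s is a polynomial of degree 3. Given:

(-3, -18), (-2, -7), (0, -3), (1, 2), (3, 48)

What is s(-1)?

Write s(k) = ak³ + bk² + ck + d; the 5 given values yield a linear system in the 4 coefficients.
Solving, s(k) = k³ + 2k² + 2k - 3.
Then s(-1) = -4.

-4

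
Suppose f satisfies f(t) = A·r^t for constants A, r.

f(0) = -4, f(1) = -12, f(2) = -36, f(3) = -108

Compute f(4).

Consecutive ratio: -12/(-4) = 3, and -36/(-12) = 3, so r = 3.
Then A·3^0 = -4 gives A = -4, and f(t) = -4·3^t.
f(4) = -4·3^4 = -324.

-324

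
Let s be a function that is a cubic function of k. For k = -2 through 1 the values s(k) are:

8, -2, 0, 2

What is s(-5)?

Write s(k) = ak³ + bk² + ck + d; the 4 given values yield a linear system in the 4 coefficients.
Solving, s(k) = -2k³ + 4k.
Then s(-5) = 230.

230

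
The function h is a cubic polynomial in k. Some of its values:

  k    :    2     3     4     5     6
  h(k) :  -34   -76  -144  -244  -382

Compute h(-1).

-4

First differences: -42, -68, -100, -138. Second differences: -26, -32, -38. Third differences: -6, -6.
Level-3 differences are constant, so h has degree 3.
Fitting a degree-3 polynomial gives h(k) = -k³ - 4k² - 3k - 4.
Then h(-1) = -4.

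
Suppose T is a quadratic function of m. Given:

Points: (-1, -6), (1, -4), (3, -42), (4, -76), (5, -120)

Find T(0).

Write T(m) = am² + bm + c; the 5 given values yield a linear system in the 3 coefficients.
Solving, T(m) = -5m² + m.
Then T(0) = 0.

0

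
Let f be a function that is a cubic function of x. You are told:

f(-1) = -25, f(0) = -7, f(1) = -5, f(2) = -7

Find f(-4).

Write f(x) = ax³ + bx² + cx + d; the 4 given values yield a linear system in the 4 coefficients.
Solving, f(x) = 2x³ - 8x² + 8x - 7.
Then f(-4) = -295.

-295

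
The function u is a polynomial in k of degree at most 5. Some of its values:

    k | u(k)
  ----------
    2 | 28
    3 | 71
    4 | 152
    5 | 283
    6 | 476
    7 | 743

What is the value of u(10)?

Write u(k) = ak^5 + bk^4 + ck³ + dk² + ek + p; the 6 given values yield a linear system in the 6 coefficients.
Solving, the top 2 coefficients vanish, and u(k) = 2k³ + k² + 8.
Then u(10) = 2108.

2108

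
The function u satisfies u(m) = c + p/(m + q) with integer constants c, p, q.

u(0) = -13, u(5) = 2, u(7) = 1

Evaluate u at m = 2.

11

(u(m) − c)(m + q) = p for each data point; the three points give a linear system in c and q, then p follows.
Solving: c = -1, q = -1, p = 12, so u(m) = -1 + 12/(m − 1).
Then u(2) = -1 + 12/1 = 11.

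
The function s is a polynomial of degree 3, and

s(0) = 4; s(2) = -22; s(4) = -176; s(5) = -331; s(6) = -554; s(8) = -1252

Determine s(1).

1

Write s(t) = at³ + bt² + ct + d; the 6 given values yield a linear system in the 4 coefficients.
Solving, s(t) = -2t³ - 4t² + 3t + 4.
Then s(1) = 1.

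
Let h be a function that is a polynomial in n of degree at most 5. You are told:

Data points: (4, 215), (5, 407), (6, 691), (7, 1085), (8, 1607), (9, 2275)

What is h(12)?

First differences: 192, 284, 394, 522, 668. Second differences: 92, 110, 128, 146. Third differences: 18, 18, 18.
Level-3 differences are constant, so h has degree 3.
Fitting a degree-3 polynomial gives h(n) = 3n³ + n² + 7.
Then h(12) = 5335.

5335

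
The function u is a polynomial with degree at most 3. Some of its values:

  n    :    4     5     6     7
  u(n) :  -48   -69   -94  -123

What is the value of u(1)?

First differences: -21, -25, -29. Second differences: -4, -4.
Level-2 differences are constant, so u has degree 2.
Fitting a degree-2 polynomial gives u(n) = -2n² - 3n - 4.
Then u(1) = -9.

-9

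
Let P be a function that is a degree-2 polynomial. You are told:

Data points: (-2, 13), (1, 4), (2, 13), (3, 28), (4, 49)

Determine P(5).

Write P(m) = am² + bm + c; the 5 given values yield a linear system in the 3 coefficients.
Solving, P(m) = 3m² + 1.
Then P(5) = 76.

76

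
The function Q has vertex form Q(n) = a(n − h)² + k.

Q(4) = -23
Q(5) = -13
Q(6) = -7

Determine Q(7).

First differences 10, 6; second difference -4 = 2a, so a = -2.
Expanding, the n-coefficient is −2ah = 4h; matching it to the data gives h = 7, and then k = -5.
So Q(n) = -2(n − 7)² − 5.
Q(7) = -2·0² − 5 = -5.

-5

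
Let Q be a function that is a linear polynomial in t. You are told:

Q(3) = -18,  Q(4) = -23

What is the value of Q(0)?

-3

Write Q(t) = at + b; the 2 given values yield a linear system in the 2 coefficients.
Solving, Q(t) = -5t - 3.
Then Q(0) = -3.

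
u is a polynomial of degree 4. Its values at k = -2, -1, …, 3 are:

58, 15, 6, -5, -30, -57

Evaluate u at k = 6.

Write u(k) = ak^4 + bk³ + ck² + dk + e; the 6 given values yield a linear system in the 5 coefficients.
Solving, u(k) = k^4 - 4k³ - 2k² - 6k + 6.
Then u(6) = 330.

330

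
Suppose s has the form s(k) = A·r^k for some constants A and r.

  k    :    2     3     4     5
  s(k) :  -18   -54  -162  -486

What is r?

Consecutive ratio: -54/(-18) = 3, and -162/(-54) = 3, so r = 3.
Then A·3^2 = -18 gives A = -2, and s(k) = -2·3^k.

3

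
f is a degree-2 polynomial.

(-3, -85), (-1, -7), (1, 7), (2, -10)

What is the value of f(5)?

Write f(t) = at² + bt + c; the 4 given values yield a linear system in the 3 coefficients.
Solving, f(t) = -8t² + 7t + 8.
Then f(5) = -157.

-157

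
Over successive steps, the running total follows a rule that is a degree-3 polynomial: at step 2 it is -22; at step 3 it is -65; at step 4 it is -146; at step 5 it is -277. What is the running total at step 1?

Write the value at m as Q(m).
Write Q(m) = am³ + bm² + cm + d; the 4 given values yield a linear system in the 4 coefficients.
Solving, Q(m) = -2m³ - m² - 2.
Then Q(1) = -5.

-5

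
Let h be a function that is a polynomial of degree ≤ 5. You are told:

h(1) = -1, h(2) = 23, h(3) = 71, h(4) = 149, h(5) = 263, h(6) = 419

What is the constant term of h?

First differences: 24, 48, 78, 114, 156. Second differences: 24, 30, 36, 42. Third differences: 6, 6, 6.
Level-3 differences are constant, so h has degree 3.
Fitting a degree-3 polynomial gives h(m) = m³ + 6m² - m - 7.
The constant term is h(0) = -7.

-7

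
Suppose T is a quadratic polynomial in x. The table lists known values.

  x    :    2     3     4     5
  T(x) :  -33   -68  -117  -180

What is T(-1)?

-12

First differences: -35, -49, -63. Second differences: -14, -14.
Level-2 differences are constant, so T has degree 2.
Fitting a degree-2 polynomial gives T(x) = -7x² - 5.
Then T(-1) = -12.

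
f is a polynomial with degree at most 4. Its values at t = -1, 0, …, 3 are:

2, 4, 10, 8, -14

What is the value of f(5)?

First differences: 2, 6, -2, -22. Second differences: 4, -8, -20. Third differences: -12, -12.
Level-3 differences are constant, so f has degree 3.
Fitting a degree-3 polynomial gives f(t) = -2t³ + 2t² + 6t + 4.
Then f(5) = -166.

-166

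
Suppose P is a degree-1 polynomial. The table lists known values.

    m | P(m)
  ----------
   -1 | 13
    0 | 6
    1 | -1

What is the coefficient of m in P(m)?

-7

Write P(m) = am + b; the 3 given values yield a linear system in the 2 coefficients.
Solving, P(m) = -7m + 6.
The coefficient of m is -7.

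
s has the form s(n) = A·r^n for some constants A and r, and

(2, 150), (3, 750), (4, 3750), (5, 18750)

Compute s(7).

Consecutive ratio: 750/150 = 5, and 3750/750 = 5, so r = 5.
Then A·5^2 = 150 gives A = 6, and s(n) = 6·5^n.
s(7) = 6·5^7 = 468750.

468750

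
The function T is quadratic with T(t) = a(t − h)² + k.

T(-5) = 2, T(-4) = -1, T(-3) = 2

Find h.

First differences -3, 3; second difference 6 = 2a, so a = 3.
Expanding, the t-coefficient is −2ah = -6h; matching it to the data gives h = -4, and then k = -1.
So T(t) = 3(t + 4)² − 1.
Hence h = -4.

-4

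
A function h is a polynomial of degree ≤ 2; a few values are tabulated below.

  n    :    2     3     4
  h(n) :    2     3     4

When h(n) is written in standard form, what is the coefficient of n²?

0

First differences: 1, 1.
Level-1 differences are constant, so h has degree 1.
Fitting a degree-1 polynomial gives h(n) = n.
The coefficient of n² is 0.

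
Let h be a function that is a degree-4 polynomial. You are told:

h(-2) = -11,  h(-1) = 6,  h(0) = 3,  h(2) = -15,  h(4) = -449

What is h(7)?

-4610

Write h(k) = ak^4 + bk³ + ck² + dk + e; the 5 given values yield a linear system in the 5 coefficients.
Solving, h(k) = -2k^4 + 4k² - k + 3.
Then h(7) = -4610.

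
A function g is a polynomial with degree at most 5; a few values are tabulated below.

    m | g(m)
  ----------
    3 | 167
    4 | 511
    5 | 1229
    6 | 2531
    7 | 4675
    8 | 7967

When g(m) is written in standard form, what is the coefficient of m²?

5

Write g(m) = am^5 + bm^4 + cm³ + dm² + em + p; the 6 given values yield a linear system in the 6 coefficients.
Solving, the leading coefficient vanishes, and g(m) = 2m^4 - m³ + 5m² - 4m - 1.
The coefficient of m² is 5.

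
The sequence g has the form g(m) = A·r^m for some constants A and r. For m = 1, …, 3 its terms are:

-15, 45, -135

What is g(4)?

405

Consecutive ratio: 45/(-15) = -3, and -135/45 = -3, so r = -3.
Then A·(-3)^1 = -15 gives A = 5, and g(m) = 5·(-3)^m.
g(4) = 5·(-3)^4 = 405.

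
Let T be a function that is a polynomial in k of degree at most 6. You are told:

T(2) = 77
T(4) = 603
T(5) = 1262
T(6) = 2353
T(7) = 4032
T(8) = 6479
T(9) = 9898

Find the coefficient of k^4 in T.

Write T(k) = ak^6 + bk^5 + ck^4 + dk³ + ek² + pk + q; the 7 given values yield a linear system in the 7 coefficients.
Solving, the top 2 coefficients vanish, and T(k) = k^4 + 4k³ + 5k² + k + 7.
The coefficient of k^4 is 1.

1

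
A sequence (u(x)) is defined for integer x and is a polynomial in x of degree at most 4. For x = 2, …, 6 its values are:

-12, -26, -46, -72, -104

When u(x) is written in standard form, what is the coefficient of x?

First differences: -14, -20, -26, -32. Second differences: -6, -6, -6.
Level-2 differences are constant, so u has degree 2.
Fitting a degree-2 polynomial gives u(x) = -3x² + x - 2.
The coefficient of x is 1.

1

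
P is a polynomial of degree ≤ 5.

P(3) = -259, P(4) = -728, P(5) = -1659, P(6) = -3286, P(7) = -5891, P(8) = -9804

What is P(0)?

First differences: -469, -931, -1627, -2605, -3913. Second differences: -462, -696, -978, -1308. Third differences: -234, -282, -330. Fourth differences: -48, -48.
Level-4 differences are constant, so P has degree 4.
Fitting a degree-4 polynomial gives P(x) = -2x^4 - 3x³ - x² - x - 4.
The constant term is P(0) = -4.

-4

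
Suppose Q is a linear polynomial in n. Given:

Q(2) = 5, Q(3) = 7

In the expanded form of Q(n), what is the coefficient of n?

Write Q(n) = an + b; the 2 given values yield a linear system in the 2 coefficients.
Solving, Q(n) = 2n + 1.
The coefficient of n is 2.

2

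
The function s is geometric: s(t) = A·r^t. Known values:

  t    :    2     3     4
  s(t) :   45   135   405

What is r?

Consecutive ratio: 135/45 = 3, and 405/135 = 3, so r = 3.
Then A·3^2 = 45 gives A = 5, and s(t) = 5·3^t.

3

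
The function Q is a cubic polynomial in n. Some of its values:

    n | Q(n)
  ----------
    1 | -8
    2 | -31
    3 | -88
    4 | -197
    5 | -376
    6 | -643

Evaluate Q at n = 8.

-1513

First differences: -23, -57, -109, -179, -267. Second differences: -34, -52, -70, -88. Third differences: -18, -18, -18.
Level-3 differences are constant, so Q has degree 3.
Fitting a degree-3 polynomial gives Q(n) = -3n³ + n² - 5n - 1.
Then Q(8) = -1513.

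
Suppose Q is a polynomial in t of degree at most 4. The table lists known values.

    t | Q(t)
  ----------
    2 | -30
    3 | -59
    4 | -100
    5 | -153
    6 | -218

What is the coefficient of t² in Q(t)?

First differences: -29, -41, -53, -65. Second differences: -12, -12, -12.
Level-2 differences are constant, so Q has degree 2.
Fitting a degree-2 polynomial gives Q(t) = -6t² + t - 8.
The coefficient of t² is -6.

-6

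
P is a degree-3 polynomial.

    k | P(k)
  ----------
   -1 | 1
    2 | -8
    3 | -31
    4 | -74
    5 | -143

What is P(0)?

Write P(k) = ak³ + bk² + ck + d; the 5 given values yield a linear system in the 4 coefficients.
Solving, P(k) = -k³ - k² + k + 2.
The constant term is P(0) = 2.

2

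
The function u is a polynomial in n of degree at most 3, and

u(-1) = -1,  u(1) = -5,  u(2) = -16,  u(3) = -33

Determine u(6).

Write u(n) = an³ + bn² + cn + d; the 4 given values yield a linear system in the 4 coefficients.
Solving, the leading coefficient vanishes, and u(n) = -3n² - 2n.
Then u(6) = -120.

-120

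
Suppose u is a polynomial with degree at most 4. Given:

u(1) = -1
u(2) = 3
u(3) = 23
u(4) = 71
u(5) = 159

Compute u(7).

First differences: 4, 20, 48, 88. Second differences: 16, 28, 40. Third differences: 12, 12.
Level-3 differences are constant, so u has degree 3.
Fitting a degree-3 polynomial gives u(t) = 2t³ - 4t² + 2t - 1.
Then u(7) = 503.

503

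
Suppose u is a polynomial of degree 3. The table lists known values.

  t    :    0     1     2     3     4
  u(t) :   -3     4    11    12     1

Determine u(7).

First differences: 7, 7, 1, -11. Second differences: 0, -6, -12. Third differences: -6, -6.
Level-3 differences are constant, so u has degree 3.
Fitting a degree-3 polynomial gives u(t) = -t³ + 3t² + 5t - 3.
Then u(7) = -164.

-164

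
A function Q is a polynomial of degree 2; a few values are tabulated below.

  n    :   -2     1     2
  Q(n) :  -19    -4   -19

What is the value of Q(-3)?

Write Q(n) = an² + bn + c; the 3 given values yield a linear system in the 3 coefficients.
Solving, Q(n) = -5n² + 1.
Then Q(-3) = -44.

-44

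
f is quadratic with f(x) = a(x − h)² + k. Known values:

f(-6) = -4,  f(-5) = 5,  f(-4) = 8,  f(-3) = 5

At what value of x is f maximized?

-4

First differences 9, 3, -3; second difference -6 = 2a, so a = -3.
Expanding, the x-coefficient is −2ah = 6h; matching it to the data gives h = -4, and then k = 8.
So f(x) = -3(x + 4)² + 8.
Hence h = -4.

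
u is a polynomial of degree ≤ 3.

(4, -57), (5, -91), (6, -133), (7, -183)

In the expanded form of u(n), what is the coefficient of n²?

First differences: -34, -42, -50. Second differences: -8, -8.
Level-2 differences are constant, so u has degree 2.
Fitting a degree-2 polynomial gives u(n) = -4n² + 2n - 1.
The coefficient of n² is -4.

-4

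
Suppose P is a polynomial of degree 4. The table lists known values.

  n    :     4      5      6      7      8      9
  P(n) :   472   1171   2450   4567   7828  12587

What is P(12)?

First differences: 699, 1279, 2117, 3261, 4759. Second differences: 580, 838, 1144, 1498. Third differences: 258, 306, 354. Fourth differences: 48, 48.
Level-4 differences are constant, so P has degree 4.
Fitting a degree-4 polynomial gives P(n) = 2n^4 - n³ + 3n² - 5n - 4.
Then P(12) = 40112.

40112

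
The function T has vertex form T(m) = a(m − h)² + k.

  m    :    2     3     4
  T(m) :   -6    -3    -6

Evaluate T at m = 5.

First differences 3, -3; second difference -6 = 2a, so a = -3.
Expanding, the m-coefficient is −2ah = 6h; matching it to the data gives h = 3, and then k = -3.
So T(m) = -3(m − 3)² − 3.
T(5) = -3·2² − 3 = -15.

-15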